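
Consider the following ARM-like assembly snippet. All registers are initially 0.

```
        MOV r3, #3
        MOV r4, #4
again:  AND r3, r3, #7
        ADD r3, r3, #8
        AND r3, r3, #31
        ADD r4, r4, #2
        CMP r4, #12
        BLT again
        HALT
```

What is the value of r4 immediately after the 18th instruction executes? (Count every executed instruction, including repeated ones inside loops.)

10

after MOV r3, #3: r3=3
after MOV r4, #4: r4=4
after AND r3, r3, #7: r3=3&7=3
after ADD r3, r3, #8: r3=3+8=11
after AND r3, r3, #31: r3=11&31=11
after ADD r4, r4, #2: r4=4+2=6
CMP r4, #12  (cmp 6,12)
BLT again: taken
after AND r3, r3, #7: r3=11&7=3
after ADD r3, r3, #8: r3=3+8=11
after AND r3, r3, #31: r3=11&31=11
after ADD r4, r4, #2: r4=6+2=8
CMP r4, #12  (cmp 8,12)
BLT again: taken
after AND r3, r3, #7: r3=11&7=3
after ADD r3, r3, #8: r3=3+8=11
after AND r3, r3, #31: r3=11&31=11
after ADD r4, r4, #2: r4=8+2=10
After step 18: r4 = 10.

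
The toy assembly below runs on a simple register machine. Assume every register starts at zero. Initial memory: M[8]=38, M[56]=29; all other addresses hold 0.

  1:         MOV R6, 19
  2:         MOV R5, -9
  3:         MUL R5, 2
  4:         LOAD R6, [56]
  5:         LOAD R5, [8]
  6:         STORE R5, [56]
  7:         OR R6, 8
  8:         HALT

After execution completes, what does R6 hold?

29

after MOV R6, 19: R6=19
after MOV R5, -9: R5=-9
after MUL R5, 2: R5=(-9)*2=-18
after LOAD R6, [56]: R6=M[56]=29
after LOAD R5, [8]: R5=M[8]=38
STORE R5, [56] → M[56]=38
after OR R6, 8: R6=29|8=29
halt.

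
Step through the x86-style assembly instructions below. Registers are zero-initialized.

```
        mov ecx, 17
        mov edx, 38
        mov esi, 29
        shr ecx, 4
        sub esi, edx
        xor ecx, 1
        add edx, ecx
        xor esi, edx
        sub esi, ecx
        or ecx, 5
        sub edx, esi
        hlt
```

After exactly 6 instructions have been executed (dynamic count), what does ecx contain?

ecx=17
edx=38
esi=29
ecx=17>>4=1
esi=29-38=-9
ecx=1^1=0
After step 6: ecx = 0.

0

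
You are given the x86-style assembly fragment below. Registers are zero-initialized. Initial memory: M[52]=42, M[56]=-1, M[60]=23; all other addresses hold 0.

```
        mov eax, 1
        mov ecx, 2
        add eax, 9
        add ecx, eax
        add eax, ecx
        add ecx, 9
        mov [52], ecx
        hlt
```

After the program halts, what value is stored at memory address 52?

21

eax=1
ecx=2
eax=1+9=10
ecx=2+10=12
eax=10+12=22
ecx=12+9=21
mov [52], ecx → M[52]=21
halt.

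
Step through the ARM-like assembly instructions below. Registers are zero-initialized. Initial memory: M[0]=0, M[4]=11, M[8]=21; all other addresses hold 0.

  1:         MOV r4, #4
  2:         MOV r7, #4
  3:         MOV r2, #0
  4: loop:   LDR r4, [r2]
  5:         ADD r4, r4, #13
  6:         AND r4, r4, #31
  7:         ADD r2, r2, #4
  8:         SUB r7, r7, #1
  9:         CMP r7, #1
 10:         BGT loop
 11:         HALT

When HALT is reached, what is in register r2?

r4=4
r7=4
r2=0
r4=M[0]=0
r4=0+13=13
r4=13&31=13
r2=0+4=4
r7=4-1=3
CMP r7, #1  (cmp 3,1)
BGT loop: taken
r4=M[4]=11
r4=11+13=24
r4=24&31=24
r2=4+4=8
r7=3-1=2
CMP r7, #1  (cmp 2,1)
BGT loop: taken
r4=M[8]=21
r4=21+13=34
r4=34&31=2
r2=8+4=12
r7=2-1=1
CMP r7, #1  (cmp 1,1)
BGT loop: not taken
halt.

12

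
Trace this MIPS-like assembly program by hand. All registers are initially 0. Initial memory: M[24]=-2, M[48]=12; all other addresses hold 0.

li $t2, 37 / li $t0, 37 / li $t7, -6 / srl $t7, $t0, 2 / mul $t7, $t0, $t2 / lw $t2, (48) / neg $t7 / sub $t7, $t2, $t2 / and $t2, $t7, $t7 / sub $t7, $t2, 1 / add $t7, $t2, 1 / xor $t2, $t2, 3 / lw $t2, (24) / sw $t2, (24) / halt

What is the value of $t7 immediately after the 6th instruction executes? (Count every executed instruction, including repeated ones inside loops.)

1369

$t2=37
$t0=37
$t7=-6
$t7=37>>2=9
$t7=37*37=1369
$t2=M[48]=12
After step 6: $t7 = 1369.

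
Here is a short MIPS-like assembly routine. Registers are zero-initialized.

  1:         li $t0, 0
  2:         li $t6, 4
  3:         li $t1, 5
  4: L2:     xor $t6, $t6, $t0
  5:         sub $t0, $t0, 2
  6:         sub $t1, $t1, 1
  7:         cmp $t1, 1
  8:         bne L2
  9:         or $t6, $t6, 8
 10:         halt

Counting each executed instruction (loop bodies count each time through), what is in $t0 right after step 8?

$t0=0
$t6=4
$t1=5
$t6=4^0=4
$t0=0-2=-2
$t1=5-1=4
cmp $t1, 1  (cmp 4,1)
bne L2: taken
After step 8: $t0 = -2.

-2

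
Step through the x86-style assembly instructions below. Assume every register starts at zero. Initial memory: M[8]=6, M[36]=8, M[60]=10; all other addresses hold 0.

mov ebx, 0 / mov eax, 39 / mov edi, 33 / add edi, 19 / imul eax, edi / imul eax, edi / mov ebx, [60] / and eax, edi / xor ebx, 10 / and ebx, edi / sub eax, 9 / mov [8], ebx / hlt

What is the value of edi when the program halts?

ebx=0
eax=39
edi=33
edi=33+19=52
eax=39*52=2028
eax=2028*52=105456
ebx=M[60]=10
eax=105456&52=48
ebx=10^10=0
ebx=0&52=0
eax=48-9=39
mov [8], ebx → M[8]=0
halt.

52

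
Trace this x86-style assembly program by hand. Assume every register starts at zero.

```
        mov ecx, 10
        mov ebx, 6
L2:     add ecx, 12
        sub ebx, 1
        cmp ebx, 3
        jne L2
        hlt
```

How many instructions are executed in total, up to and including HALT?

mov ecx, 10 → ecx=10
mov ebx, 6 → ebx=6
add ecx, 12 → ecx=10+12=22
sub ebx, 1 → ebx=6-1=5
cmp ebx, 3  (cmp 5,3)
jne L2: taken
add ecx, 12 → ecx=22+12=34
sub ebx, 1 → ebx=5-1=4
cmp ebx, 3  (cmp 4,3)
jne L2: taken
add ecx, 12 → ecx=34+12=46
sub ebx, 1 → ebx=4-1=3
cmp ebx, 3  (cmp 3,3)
jne L2: not taken
halt.
Total executed instructions: 15.

15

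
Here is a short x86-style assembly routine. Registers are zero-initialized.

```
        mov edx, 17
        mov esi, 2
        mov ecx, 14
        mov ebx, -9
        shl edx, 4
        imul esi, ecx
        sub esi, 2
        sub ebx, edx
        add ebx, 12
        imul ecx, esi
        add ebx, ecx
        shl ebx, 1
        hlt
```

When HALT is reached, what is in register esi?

edx=17
esi=2
ecx=14
ebx=-9
edx=17<<4=272
esi=2*14=28
esi=28-2=26
ebx=(-9)-272=-281
ebx=(-281)+12=-269
ecx=14*26=364
ebx=(-269)+364=95
ebx=95<<1=190
halt.

26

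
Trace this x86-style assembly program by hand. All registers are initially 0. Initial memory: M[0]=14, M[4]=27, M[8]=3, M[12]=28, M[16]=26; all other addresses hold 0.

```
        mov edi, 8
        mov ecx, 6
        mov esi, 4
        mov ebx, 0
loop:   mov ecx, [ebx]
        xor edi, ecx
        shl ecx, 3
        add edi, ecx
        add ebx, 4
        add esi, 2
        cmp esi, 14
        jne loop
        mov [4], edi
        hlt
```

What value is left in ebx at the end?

20

edi=8
ecx=6
esi=4
ebx=0
ecx=M[0]=14
edi=8^14=6
ecx=14<<3=112
edi=6+112=118
ebx=0+4=4
esi=4+2=6
cmp esi, 14  (cmp 6,14)
jne loop: taken
ecx=M[4]=27
edi=118^27=109
ecx=27<<3=216
edi=109+216=325
ebx=4+4=8
esi=6+2=8
cmp esi, 14  (cmp 8,14)
jne loop: taken
ecx=M[8]=3
edi=325^3=326
ecx=3<<3=24
edi=326+24=350
ebx=8+4=12
esi=8+2=10
cmp esi, 14  (cmp 10,14)
jne loop: taken
ecx=M[12]=28
edi=350^28=322
ecx=28<<3=224
edi=322+224=546
ebx=12+4=16
esi=10+2=12
cmp esi, 14  (cmp 12,14)
jne loop: taken
ecx=M[16]=26
edi=546^26=568
ecx=26<<3=208
edi=568+208=776
ebx=16+4=20
esi=12+2=14
cmp esi, 14  (cmp 14,14)
jne loop: not taken
mov [4], edi → M[4]=776
halt.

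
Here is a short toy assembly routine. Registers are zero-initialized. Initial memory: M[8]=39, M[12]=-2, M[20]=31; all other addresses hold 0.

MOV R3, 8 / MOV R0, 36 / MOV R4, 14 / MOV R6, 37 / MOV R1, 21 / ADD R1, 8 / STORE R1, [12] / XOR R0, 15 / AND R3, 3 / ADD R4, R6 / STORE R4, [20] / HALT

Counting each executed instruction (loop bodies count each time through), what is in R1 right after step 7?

R3=8
R0=36
R4=14
R6=37
R1=21
R1=21+8=29
STORE R1, [12] → M[12]=29
After step 7: R1 = 29.

29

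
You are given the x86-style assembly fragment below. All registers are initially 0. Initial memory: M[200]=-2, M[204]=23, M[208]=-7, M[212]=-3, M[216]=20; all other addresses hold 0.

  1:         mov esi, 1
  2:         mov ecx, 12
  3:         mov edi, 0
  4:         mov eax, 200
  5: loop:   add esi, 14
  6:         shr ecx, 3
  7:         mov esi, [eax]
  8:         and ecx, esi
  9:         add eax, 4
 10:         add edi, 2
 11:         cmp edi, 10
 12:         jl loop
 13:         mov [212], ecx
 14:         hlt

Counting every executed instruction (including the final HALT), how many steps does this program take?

after mov esi, 1: esi=1
after mov ecx, 12: ecx=12
after mov edi, 0: edi=0
after mov eax, 200: eax=200
after add esi, 14: esi=1+14=15
after shr ecx, 3: ecx=12>>3=1
after mov esi, [eax]: esi=M[200]=-2
after and ecx, esi: ecx=1&(-2)=0
after add eax, 4: eax=200+4=204
after add edi, 2: edi=0+2=2
cmp edi, 10  (cmp 2,10)
jl loop: taken
after add esi, 14: esi=(-2)+14=12
after shr ecx, 3: ecx=0>>3=0
after mov esi, [eax]: esi=M[204]=23
after and ecx, esi: ecx=0&23=0
after add eax, 4: eax=204+4=208
after add edi, 2: edi=2+2=4
cmp edi, 10  (cmp 4,10)
jl loop: taken
after add esi, 14: esi=23+14=37
after shr ecx, 3: ecx=0>>3=0
after mov esi, [eax]: esi=M[208]=-7
after and ecx, esi: ecx=0&(-7)=0
after add eax, 4: eax=208+4=212
after add edi, 2: edi=4+2=6
cmp edi, 10  (cmp 6,10)
jl loop: taken
after add esi, 14: esi=(-7)+14=7
after shr ecx, 3: ecx=0>>3=0
after mov esi, [eax]: esi=M[212]=-3
after and ecx, esi: ecx=0&(-3)=0
after add eax, 4: eax=212+4=216
after add edi, 2: edi=6+2=8
cmp edi, 10  (cmp 8,10)
jl loop: taken
after add esi, 14: esi=(-3)+14=11
after shr ecx, 3: ecx=0>>3=0
after mov esi, [eax]: esi=M[216]=20
after and ecx, esi: ecx=0&20=0
after add eax, 4: eax=216+4=220
after add edi, 2: edi=8+2=10
cmp edi, 10  (cmp 10,10)
jl loop: not taken
mov [212], ecx → M[212]=0
halt.
Total executed instructions: 46.

46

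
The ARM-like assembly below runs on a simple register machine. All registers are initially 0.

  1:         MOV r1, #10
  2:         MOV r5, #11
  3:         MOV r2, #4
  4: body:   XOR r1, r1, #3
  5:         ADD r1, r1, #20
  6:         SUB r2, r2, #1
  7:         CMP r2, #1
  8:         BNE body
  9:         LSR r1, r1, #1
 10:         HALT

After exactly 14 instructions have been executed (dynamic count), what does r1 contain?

49

MOV r1, #10 → r1=10
MOV r5, #11 → r5=11
MOV r2, #4 → r2=4
XOR r1, r1, #3 → r1=10^3=9
ADD r1, r1, #20 → r1=9+20=29
SUB r2, r2, #1 → r2=4-1=3
CMP r2, #1  (cmp 3,1)
BNE body: taken
XOR r1, r1, #3 → r1=29^3=30
ADD r1, r1, #20 → r1=30+20=50
SUB r2, r2, #1 → r2=3-1=2
CMP r2, #1  (cmp 2,1)
BNE body: taken
XOR r1, r1, #3 → r1=50^3=49
After step 14: r1 = 49.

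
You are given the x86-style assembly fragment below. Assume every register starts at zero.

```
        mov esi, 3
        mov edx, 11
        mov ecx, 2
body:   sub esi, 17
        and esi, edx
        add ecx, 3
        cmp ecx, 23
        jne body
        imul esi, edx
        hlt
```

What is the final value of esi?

88

esi=3
edx=11
ecx=2
esi=3-17=-14
esi=(-14)&11=2
ecx=2+3=5
cmp ecx, 23  (cmp 5,23)
jne body: taken
esi=2-17=-15
esi=(-15)&11=1
ecx=5+3=8
cmp ecx, 23  (cmp 8,23)
jne body: taken
esi=1-17=-16
esi=(-16)&11=0
ecx=8+3=11
cmp ecx, 23  (cmp 11,23)
jne body: taken
esi=0-17=-17
esi=(-17)&11=11
ecx=11+3=14
cmp ecx, 23  (cmp 14,23)
jne body: taken
esi=11-17=-6
esi=(-6)&11=10
ecx=14+3=17
cmp ecx, 23  (cmp 17,23)
jne body: taken
esi=10-17=-7
esi=(-7)&11=9
ecx=17+3=20
cmp ecx, 23  (cmp 20,23)
jne body: taken
esi=9-17=-8
esi=(-8)&11=8
ecx=20+3=23
cmp ecx, 23  (cmp 23,23)
jne body: not taken
esi=8*11=88
halt.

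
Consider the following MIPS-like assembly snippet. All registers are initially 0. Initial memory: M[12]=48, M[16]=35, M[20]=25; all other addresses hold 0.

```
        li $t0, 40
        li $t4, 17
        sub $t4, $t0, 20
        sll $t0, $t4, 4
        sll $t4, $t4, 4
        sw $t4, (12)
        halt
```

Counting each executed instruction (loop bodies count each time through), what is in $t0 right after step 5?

320

after li $t0, 40: $t0=40
after li $t4, 17: $t4=17
after sub $t4, $t0, 20: $t4=40-20=20
after sll $t0, $t4, 4: $t0=20<<4=320
after sll $t4, $t4, 4: $t4=20<<4=320
After step 5: $t0 = 320.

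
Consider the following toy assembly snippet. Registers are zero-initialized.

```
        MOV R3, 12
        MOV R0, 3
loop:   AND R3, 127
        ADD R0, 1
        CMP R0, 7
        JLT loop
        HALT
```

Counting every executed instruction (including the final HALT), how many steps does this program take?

MOV R3, 12 → R3=12
MOV R0, 3 → R0=3
AND R3, 127 → R3=12&127=12
ADD R0, 1 → R0=3+1=4
CMP R0, 7  (cmp 4,7)
JLT loop: taken
AND R3, 127 → R3=12&127=12
ADD R0, 1 → R0=4+1=5
CMP R0, 7  (cmp 5,7)
JLT loop: taken
AND R3, 127 → R3=12&127=12
ADD R0, 1 → R0=5+1=6
CMP R0, 7  (cmp 6,7)
JLT loop: taken
AND R3, 127 → R3=12&127=12
ADD R0, 1 → R0=6+1=7
CMP R0, 7  (cmp 7,7)
JLT loop: not taken
halt.
Total executed instructions: 19.

19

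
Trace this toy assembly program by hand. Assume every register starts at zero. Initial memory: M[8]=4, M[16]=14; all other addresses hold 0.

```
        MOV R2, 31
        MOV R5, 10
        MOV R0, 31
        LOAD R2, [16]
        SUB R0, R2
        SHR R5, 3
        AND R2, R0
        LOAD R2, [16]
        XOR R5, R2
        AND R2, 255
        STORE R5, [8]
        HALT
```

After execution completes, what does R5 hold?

after MOV R2, 31: R2=31
after MOV R5, 10: R5=10
after MOV R0, 31: R0=31
after LOAD R2, [16]: R2=M[16]=14
after SUB R0, R2: R0=31-14=17
after SHR R5, 3: R5=10>>3=1
after AND R2, R0: R2=14&17=0
after LOAD R2, [16]: R2=M[16]=14
after XOR R5, R2: R5=1^14=15
after AND R2, 255: R2=14&255=14
STORE R5, [8] → M[8]=15
halt.

15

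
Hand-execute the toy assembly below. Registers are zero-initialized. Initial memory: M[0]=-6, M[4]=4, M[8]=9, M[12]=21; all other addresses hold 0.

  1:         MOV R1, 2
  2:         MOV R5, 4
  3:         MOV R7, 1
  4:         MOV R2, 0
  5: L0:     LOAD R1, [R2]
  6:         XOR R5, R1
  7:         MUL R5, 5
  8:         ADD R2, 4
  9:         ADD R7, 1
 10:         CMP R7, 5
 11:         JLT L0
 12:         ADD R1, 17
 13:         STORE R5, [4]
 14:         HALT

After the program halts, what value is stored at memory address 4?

R1=2
R5=4
R7=1
R2=0
R1=M[0]=-6
R5=4^(-6)=-2
R5=(-2)*5=-10
R2=0+4=4
R7=1+1=2
CMP R7, 5  (cmp 2,5)
JLT L0: taken
R1=M[4]=4
R5=(-10)^4=-14
R5=(-14)*5=-70
R2=4+4=8
R7=2+1=3
CMP R7, 5  (cmp 3,5)
JLT L0: taken
R1=M[8]=9
R5=(-70)^9=-77
R5=(-77)*5=-385
R2=8+4=12
R7=3+1=4
CMP R7, 5  (cmp 4,5)
JLT L0: taken
R1=M[12]=21
R5=(-385)^21=-406
R5=(-406)*5=-2030
R2=12+4=16
R7=4+1=5
CMP R7, 5  (cmp 5,5)
JLT L0: not taken
R1=21+17=38
STORE R5, [4] → M[4]=-2030
halt.

-2030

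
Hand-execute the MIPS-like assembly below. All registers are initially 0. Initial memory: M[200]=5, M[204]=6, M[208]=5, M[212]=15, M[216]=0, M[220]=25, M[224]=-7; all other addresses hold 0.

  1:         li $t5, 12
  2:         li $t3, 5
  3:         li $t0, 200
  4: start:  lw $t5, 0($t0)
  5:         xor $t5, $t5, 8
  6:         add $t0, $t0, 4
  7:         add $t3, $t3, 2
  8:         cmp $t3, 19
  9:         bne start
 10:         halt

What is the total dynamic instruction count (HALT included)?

46

li $t5, 12 → $t5=12
li $t3, 5 → $t3=5
li $t0, 200 → $t0=200
lw $t5, 0($t0) → $t5=M[200]=5
xor $t5, $t5, 8 → $t5=5^8=13
add $t0, $t0, 4 → $t0=200+4=204
add $t3, $t3, 2 → $t3=5+2=7
cmp $t3, 19  (cmp 7,19)
bne start: taken
lw $t5, 0($t0) → $t5=M[204]=6
xor $t5, $t5, 8 → $t5=6^8=14
add $t0, $t0, 4 → $t0=204+4=208
add $t3, $t3, 2 → $t3=7+2=9
cmp $t3, 19  (cmp 9,19)
bne start: taken
lw $t5, 0($t0) → $t5=M[208]=5
xor $t5, $t5, 8 → $t5=5^8=13
add $t0, $t0, 4 → $t0=208+4=212
add $t3, $t3, 2 → $t3=9+2=11
cmp $t3, 19  (cmp 11,19)
bne start: taken
lw $t5, 0($t0) → $t5=M[212]=15
xor $t5, $t5, 8 → $t5=15^8=7
add $t0, $t0, 4 → $t0=212+4=216
add $t3, $t3, 2 → $t3=11+2=13
cmp $t3, 19  (cmp 13,19)
bne start: taken
lw $t5, 0($t0) → $t5=M[216]=0
xor $t5, $t5, 8 → $t5=0^8=8
add $t0, $t0, 4 → $t0=216+4=220
add $t3, $t3, 2 → $t3=13+2=15
cmp $t3, 19  (cmp 15,19)
bne start: taken
lw $t5, 0($t0) → $t5=M[220]=25
xor $t5, $t5, 8 → $t5=25^8=17
add $t0, $t0, 4 → $t0=220+4=224
add $t3, $t3, 2 → $t3=15+2=17
cmp $t3, 19  (cmp 17,19)
bne start: taken
lw $t5, 0($t0) → $t5=M[224]=-7
xor $t5, $t5, 8 → $t5=(-7)^8=-15
add $t0, $t0, 4 → $t0=224+4=228
add $t3, $t3, 2 → $t3=17+2=19
cmp $t3, 19  (cmp 19,19)
bne start: not taken
halt.
Total executed instructions: 46.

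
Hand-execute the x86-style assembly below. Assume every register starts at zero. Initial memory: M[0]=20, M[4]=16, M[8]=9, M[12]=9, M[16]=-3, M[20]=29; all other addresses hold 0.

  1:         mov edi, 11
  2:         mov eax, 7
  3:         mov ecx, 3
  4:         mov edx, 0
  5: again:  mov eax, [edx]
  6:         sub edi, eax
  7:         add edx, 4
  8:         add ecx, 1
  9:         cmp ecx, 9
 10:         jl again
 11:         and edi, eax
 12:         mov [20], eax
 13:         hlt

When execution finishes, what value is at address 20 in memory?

edi=11
eax=7
ecx=3
edx=0
eax=M[0]=20
edi=11-20=-9
edx=0+4=4
ecx=3+1=4
cmp ecx, 9  (cmp 4,9)
jl again: taken
eax=M[4]=16
edi=(-9)-16=-25
edx=4+4=8
ecx=4+1=5
cmp ecx, 9  (cmp 5,9)
jl again: taken
eax=M[8]=9
edi=(-25)-9=-34
edx=8+4=12
ecx=5+1=6
cmp ecx, 9  (cmp 6,9)
jl again: taken
eax=M[12]=9
edi=(-34)-9=-43
edx=12+4=16
ecx=6+1=7
cmp ecx, 9  (cmp 7,9)
jl again: taken
eax=M[16]=-3
edi=(-43)-(-3)=-40
edx=16+4=20
ecx=7+1=8
cmp ecx, 9  (cmp 8,9)
jl again: taken
eax=M[20]=29
edi=(-40)-29=-69
edx=20+4=24
ecx=8+1=9
cmp ecx, 9  (cmp 9,9)
jl again: not taken
edi=(-69)&29=25
mov [20], eax → M[20]=29
halt.

29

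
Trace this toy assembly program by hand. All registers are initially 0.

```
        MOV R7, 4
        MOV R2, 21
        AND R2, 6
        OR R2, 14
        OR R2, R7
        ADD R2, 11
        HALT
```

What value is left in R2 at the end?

MOV R7, 4 → R7=4
MOV R2, 21 → R2=21
AND R2, 6 → R2=21&6=4
OR R2, 14 → R2=4|14=14
OR R2, R7 → R2=14|4=14
ADD R2, 11 → R2=14+11=25
halt.

25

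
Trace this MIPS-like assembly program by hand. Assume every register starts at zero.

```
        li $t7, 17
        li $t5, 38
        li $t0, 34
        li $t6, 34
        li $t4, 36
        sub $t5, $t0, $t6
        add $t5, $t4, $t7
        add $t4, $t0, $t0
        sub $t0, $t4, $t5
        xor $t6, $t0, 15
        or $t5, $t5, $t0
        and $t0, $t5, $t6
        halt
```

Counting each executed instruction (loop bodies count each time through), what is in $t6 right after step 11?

$t7=17
$t5=38
$t0=34
$t6=34
$t4=36
$t5=34-34=0
$t5=36+17=53
$t4=34+34=68
$t0=68-53=15
$t6=15^15=0
$t5=53|15=63
After step 11: $t6 = 0.

0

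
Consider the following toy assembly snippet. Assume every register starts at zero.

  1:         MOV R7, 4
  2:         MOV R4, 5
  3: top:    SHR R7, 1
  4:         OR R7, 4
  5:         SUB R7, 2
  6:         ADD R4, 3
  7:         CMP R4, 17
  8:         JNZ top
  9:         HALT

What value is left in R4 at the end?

R7=4
R4=5
R7=4>>1=2
R7=2|4=6
R7=6-2=4
R4=5+3=8
CMP R4, 17  (cmp 8,17)
JNZ top: taken
R7=4>>1=2
R7=2|4=6
R7=6-2=4
R4=8+3=11
CMP R4, 17  (cmp 11,17)
JNZ top: taken
R7=4>>1=2
R7=2|4=6
R7=6-2=4
R4=11+3=14
CMP R4, 17  (cmp 14,17)
JNZ top: taken
R7=4>>1=2
R7=2|4=6
R7=6-2=4
R4=14+3=17
CMP R4, 17  (cmp 17,17)
JNZ top: not taken
halt.

17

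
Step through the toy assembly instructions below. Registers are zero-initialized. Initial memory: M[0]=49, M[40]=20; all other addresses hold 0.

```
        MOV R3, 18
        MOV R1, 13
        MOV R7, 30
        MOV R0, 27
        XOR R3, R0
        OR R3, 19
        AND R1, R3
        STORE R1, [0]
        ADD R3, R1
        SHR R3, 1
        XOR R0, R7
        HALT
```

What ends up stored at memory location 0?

after MOV R3, 18: R3=18
after MOV R1, 13: R1=13
after MOV R7, 30: R7=30
after MOV R0, 27: R0=27
after XOR R3, R0: R3=18^27=9
after OR R3, 19: R3=9|19=27
after AND R1, R3: R1=13&27=9
STORE R1, [0] → M[0]=9
after ADD R3, R1: R3=27+9=36
after SHR R3, 1: R3=36>>1=18
after XOR R0, R7: R0=27^30=5
halt.

9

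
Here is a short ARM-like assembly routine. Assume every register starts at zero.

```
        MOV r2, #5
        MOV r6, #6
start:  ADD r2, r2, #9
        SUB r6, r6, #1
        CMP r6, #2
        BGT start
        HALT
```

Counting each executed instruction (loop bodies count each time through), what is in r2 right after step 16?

r2=5
r6=6
r2=5+9=14
r6=6-1=5
CMP r6, #2  (cmp 5,2)
BGT start: taken
r2=14+9=23
r6=5-1=4
CMP r6, #2  (cmp 4,2)
BGT start: taken
r2=23+9=32
r6=4-1=3
CMP r6, #2  (cmp 3,2)
BGT start: taken
r2=32+9=41
r6=3-1=2
After step 16: r2 = 41.

41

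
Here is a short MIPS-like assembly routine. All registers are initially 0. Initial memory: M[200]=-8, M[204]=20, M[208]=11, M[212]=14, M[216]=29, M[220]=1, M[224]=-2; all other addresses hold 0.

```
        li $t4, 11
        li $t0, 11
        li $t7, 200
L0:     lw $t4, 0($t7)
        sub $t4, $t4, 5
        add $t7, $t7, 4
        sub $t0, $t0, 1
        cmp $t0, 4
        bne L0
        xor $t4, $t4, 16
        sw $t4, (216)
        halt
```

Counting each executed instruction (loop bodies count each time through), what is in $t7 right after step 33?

220

li $t4, 11 → $t4=11
li $t0, 11 → $t0=11
li $t7, 200 → $t7=200
lw $t4, 0($t7) → $t4=M[200]=-8
sub $t4, $t4, 5 → $t4=(-8)-5=-13
add $t7, $t7, 4 → $t7=200+4=204
sub $t0, $t0, 1 → $t0=11-1=10
cmp $t0, 4  (cmp 10,4)
bne L0: taken
lw $t4, 0($t7) → $t4=M[204]=20
sub $t4, $t4, 5 → $t4=20-5=15
add $t7, $t7, 4 → $t7=204+4=208
sub $t0, $t0, 1 → $t0=10-1=9
cmp $t0, 4  (cmp 9,4)
bne L0: taken
lw $t4, 0($t7) → $t4=M[208]=11
sub $t4, $t4, 5 → $t4=11-5=6
add $t7, $t7, 4 → $t7=208+4=212
sub $t0, $t0, 1 → $t0=9-1=8
cmp $t0, 4  (cmp 8,4)
bne L0: taken
lw $t4, 0($t7) → $t4=M[212]=14
sub $t4, $t4, 5 → $t4=14-5=9
add $t7, $t7, 4 → $t7=212+4=216
sub $t0, $t0, 1 → $t0=8-1=7
cmp $t0, 4  (cmp 7,4)
bne L0: taken
lw $t4, 0($t7) → $t4=M[216]=29
sub $t4, $t4, 5 → $t4=29-5=24
add $t7, $t7, 4 → $t7=216+4=220
sub $t0, $t0, 1 → $t0=7-1=6
cmp $t0, 4  (cmp 6,4)
bne L0: taken
After step 33: $t7 = 220.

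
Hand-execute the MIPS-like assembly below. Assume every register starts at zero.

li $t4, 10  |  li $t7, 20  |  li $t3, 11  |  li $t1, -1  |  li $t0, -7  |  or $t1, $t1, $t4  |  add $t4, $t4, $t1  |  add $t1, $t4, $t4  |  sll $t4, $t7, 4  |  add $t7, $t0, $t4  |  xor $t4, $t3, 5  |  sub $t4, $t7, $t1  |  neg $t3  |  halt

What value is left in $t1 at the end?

18

after li $t4, 10: $t4=10
after li $t7, 20: $t7=20
after li $t3, 11: $t3=11
after li $t1, -1: $t1=-1
after li $t0, -7: $t0=-7
after or $t1, $t1, $t4: $t1=(-1)|10=-1
after add $t4, $t4, $t1: $t4=10+(-1)=9
after add $t1, $t4, $t4: $t1=9+9=18
after sll $t4, $t7, 4: $t4=20<<4=320
after add $t7, $t0, $t4: $t7=(-7)+320=313
after xor $t4, $t3, 5: $t4=11^5=14
after sub $t4, $t7, $t1: $t4=313-18=295
after neg $t3: $t3=-(11)=-11
halt.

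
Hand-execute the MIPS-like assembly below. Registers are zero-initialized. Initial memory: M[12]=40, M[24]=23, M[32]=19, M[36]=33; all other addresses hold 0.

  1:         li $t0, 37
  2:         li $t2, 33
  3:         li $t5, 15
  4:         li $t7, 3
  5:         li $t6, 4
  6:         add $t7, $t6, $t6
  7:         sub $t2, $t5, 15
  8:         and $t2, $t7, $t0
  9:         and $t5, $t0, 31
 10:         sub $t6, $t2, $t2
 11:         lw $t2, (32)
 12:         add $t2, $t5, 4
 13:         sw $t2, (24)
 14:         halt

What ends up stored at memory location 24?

$t0=37
$t2=33
$t5=15
$t7=3
$t6=4
$t7=4+4=8
$t2=15-15=0
$t2=8&37=0
$t5=37&31=5
$t6=0-0=0
$t2=M[32]=19
$t2=5+4=9
sw $t2, (24) → M[24]=9
halt.

9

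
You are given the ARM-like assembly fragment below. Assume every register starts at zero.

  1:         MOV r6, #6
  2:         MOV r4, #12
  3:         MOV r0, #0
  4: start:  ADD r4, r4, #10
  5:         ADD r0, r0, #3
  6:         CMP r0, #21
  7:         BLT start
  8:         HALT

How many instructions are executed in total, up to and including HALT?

32

r6=6
r4=12
r0=0
r4=12+10=22
r0=0+3=3
CMP r0, #21  (cmp 3,21)
BLT start: taken
r4=22+10=32
r0=3+3=6
CMP r0, #21  (cmp 6,21)
BLT start: taken
r4=32+10=42
r0=6+3=9
CMP r0, #21  (cmp 9,21)
BLT start: taken
r4=42+10=52
r0=9+3=12
CMP r0, #21  (cmp 12,21)
BLT start: taken
r4=52+10=62
r0=12+3=15
CMP r0, #21  (cmp 15,21)
BLT start: taken
r4=62+10=72
r0=15+3=18
CMP r0, #21  (cmp 18,21)
BLT start: taken
r4=72+10=82
r0=18+3=21
CMP r0, #21  (cmp 21,21)
BLT start: not taken
halt.
Total executed instructions: 32.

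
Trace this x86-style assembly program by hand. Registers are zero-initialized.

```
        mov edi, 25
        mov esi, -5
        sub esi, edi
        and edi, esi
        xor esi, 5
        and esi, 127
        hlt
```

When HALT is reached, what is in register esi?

103

edi=25
esi=-5
esi=(-5)-25=-30
edi=25&(-30)=0
esi=(-30)^5=-25
esi=(-25)&127=103
halt.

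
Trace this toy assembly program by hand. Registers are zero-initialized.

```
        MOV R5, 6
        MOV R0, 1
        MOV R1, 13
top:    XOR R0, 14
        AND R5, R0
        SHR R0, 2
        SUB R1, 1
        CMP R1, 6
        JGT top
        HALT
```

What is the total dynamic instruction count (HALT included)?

46

MOV R5, 6 → R5=6
MOV R0, 1 → R0=1
MOV R1, 13 → R1=13
XOR R0, 14 → R0=1^14=15
AND R5, R0 → R5=6&15=6
SHR R0, 2 → R0=15>>2=3
SUB R1, 1 → R1=13-1=12
CMP R1, 6  (cmp 12,6)
JGT top: taken
XOR R0, 14 → R0=3^14=13
AND R5, R0 → R5=6&13=4
SHR R0, 2 → R0=13>>2=3
SUB R1, 1 → R1=12-1=11
CMP R1, 6  (cmp 11,6)
JGT top: taken
XOR R0, 14 → R0=3^14=13
AND R5, R0 → R5=4&13=4
SHR R0, 2 → R0=13>>2=3
SUB R1, 1 → R1=11-1=10
CMP R1, 6  (cmp 10,6)
JGT top: taken
XOR R0, 14 → R0=3^14=13
AND R5, R0 → R5=4&13=4
SHR R0, 2 → R0=13>>2=3
SUB R1, 1 → R1=10-1=9
CMP R1, 6  (cmp 9,6)
JGT top: taken
XOR R0, 14 → R0=3^14=13
AND R5, R0 → R5=4&13=4
SHR R0, 2 → R0=13>>2=3
SUB R1, 1 → R1=9-1=8
CMP R1, 6  (cmp 8,6)
JGT top: taken
XOR R0, 14 → R0=3^14=13
AND R5, R0 → R5=4&13=4
SHR R0, 2 → R0=13>>2=3
SUB R1, 1 → R1=8-1=7
CMP R1, 6  (cmp 7,6)
JGT top: taken
XOR R0, 14 → R0=3^14=13
AND R5, R0 → R5=4&13=4
SHR R0, 2 → R0=13>>2=3
SUB R1, 1 → R1=7-1=6
CMP R1, 6  (cmp 6,6)
JGT top: not taken
halt.
Total executed instructions: 46.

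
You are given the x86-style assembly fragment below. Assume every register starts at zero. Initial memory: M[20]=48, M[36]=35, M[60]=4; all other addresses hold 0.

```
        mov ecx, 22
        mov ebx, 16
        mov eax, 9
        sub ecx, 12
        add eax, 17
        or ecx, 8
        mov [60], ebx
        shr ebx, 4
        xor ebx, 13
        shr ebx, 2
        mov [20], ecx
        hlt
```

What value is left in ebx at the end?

ecx=22
ebx=16
eax=9
ecx=22-12=10
eax=9+17=26
ecx=10|8=10
mov [60], ebx → M[60]=16
ebx=16>>4=1
ebx=1^13=12
ebx=12>>2=3
mov [20], ecx → M[20]=10
halt.

3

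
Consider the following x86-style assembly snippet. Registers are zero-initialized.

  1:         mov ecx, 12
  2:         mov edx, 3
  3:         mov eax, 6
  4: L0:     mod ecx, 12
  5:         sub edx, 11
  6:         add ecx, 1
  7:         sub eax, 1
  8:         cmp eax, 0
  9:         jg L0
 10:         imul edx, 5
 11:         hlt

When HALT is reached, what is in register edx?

after mov ecx, 12: ecx=12
after mov edx, 3: edx=3
after mov eax, 6: eax=6
after mod ecx, 12: ecx=12%12=0
after sub edx, 11: edx=3-11=-8
after add ecx, 1: ecx=0+1=1
after sub eax, 1: eax=6-1=5
cmp eax, 0  (cmp 5,0)
jg L0: taken
after mod ecx, 12: ecx=1%12=1
after sub edx, 11: edx=(-8)-11=-19
after add ecx, 1: ecx=1+1=2
after sub eax, 1: eax=5-1=4
cmp eax, 0  (cmp 4,0)
jg L0: taken
after mod ecx, 12: ecx=2%12=2
after sub edx, 11: edx=(-19)-11=-30
after add ecx, 1: ecx=2+1=3
after sub eax, 1: eax=4-1=3
cmp eax, 0  (cmp 3,0)
jg L0: taken
after mod ecx, 12: ecx=3%12=3
after sub edx, 11: edx=(-30)-11=-41
after add ecx, 1: ecx=3+1=4
after sub eax, 1: eax=3-1=2
cmp eax, 0  (cmp 2,0)
jg L0: taken
after mod ecx, 12: ecx=4%12=4
after sub edx, 11: edx=(-41)-11=-52
after add ecx, 1: ecx=4+1=5
after sub eax, 1: eax=2-1=1
cmp eax, 0  (cmp 1,0)
jg L0: taken
after mod ecx, 12: ecx=5%12=5
after sub edx, 11: edx=(-52)-11=-63
after add ecx, 1: ecx=5+1=6
after sub eax, 1: eax=1-1=0
cmp eax, 0  (cmp 0,0)
jg L0: not taken
after imul edx, 5: edx=(-63)*5=-315
halt.

-315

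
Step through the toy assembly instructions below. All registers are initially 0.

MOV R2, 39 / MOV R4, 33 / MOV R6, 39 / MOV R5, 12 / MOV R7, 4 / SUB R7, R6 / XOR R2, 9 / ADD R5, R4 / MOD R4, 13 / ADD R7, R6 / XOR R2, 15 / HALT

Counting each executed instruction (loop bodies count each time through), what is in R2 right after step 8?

46

R2=39
R4=33
R6=39
R5=12
R7=4
R7=4-39=-35
R2=39^9=46
R5=12+33=45
After step 8: R2 = 46.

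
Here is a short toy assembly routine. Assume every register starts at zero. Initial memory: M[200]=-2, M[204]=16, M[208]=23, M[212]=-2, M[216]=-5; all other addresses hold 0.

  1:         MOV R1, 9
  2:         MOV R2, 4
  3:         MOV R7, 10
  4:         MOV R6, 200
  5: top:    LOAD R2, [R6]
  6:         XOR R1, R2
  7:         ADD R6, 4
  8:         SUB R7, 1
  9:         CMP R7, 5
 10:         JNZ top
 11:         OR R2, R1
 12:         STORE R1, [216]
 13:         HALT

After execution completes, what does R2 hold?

-1

R1=9
R2=4
R7=10
R6=200
R2=M[200]=-2
R1=9^(-2)=-9
R6=200+4=204
R7=10-1=9
CMP R7, 5  (cmp 9,5)
JNZ top: taken
R2=M[204]=16
R1=(-9)^16=-25
R6=204+4=208
R7=9-1=8
CMP R7, 5  (cmp 8,5)
JNZ top: taken
R2=M[208]=23
R1=(-25)^23=-16
R6=208+4=212
R7=8-1=7
CMP R7, 5  (cmp 7,5)
JNZ top: taken
R2=M[212]=-2
R1=(-16)^(-2)=14
R6=212+4=216
R7=7-1=6
CMP R7, 5  (cmp 6,5)
JNZ top: taken
R2=M[216]=-5
R1=14^(-5)=-11
R6=216+4=220
R7=6-1=5
CMP R7, 5  (cmp 5,5)
JNZ top: not taken
R2=(-5)|(-11)=-1
STORE R1, [216] → M[216]=-11
halt.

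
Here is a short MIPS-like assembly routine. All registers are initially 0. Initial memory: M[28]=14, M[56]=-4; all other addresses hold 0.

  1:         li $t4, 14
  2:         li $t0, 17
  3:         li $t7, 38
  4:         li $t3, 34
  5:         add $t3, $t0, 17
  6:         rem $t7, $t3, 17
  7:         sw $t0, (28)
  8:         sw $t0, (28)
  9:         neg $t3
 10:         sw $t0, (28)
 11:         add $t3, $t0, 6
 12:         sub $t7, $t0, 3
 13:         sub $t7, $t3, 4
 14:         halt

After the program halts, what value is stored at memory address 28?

17

$t4=14
$t0=17
$t7=38
$t3=34
$t3=17+17=34
$t7=34%17=0
sw $t0, (28) → M[28]=17
sw $t0, (28) → M[28]=17
$t3=-(34)=-34
sw $t0, (28) → M[28]=17
$t3=17+6=23
$t7=17-3=14
$t7=23-4=19
halt.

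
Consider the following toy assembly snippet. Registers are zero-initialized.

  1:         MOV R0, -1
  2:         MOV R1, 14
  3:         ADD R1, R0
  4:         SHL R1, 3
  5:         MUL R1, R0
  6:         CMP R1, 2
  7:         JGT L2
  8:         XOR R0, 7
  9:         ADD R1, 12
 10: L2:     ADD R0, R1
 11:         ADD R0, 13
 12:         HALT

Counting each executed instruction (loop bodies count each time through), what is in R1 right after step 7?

MOV R0, -1 → R0=-1
MOV R1, 14 → R1=14
ADD R1, R0 → R1=14+(-1)=13
SHL R1, 3 → R1=13<<3=104
MUL R1, R0 → R1=104*(-1)=-104
CMP R1, 2  (cmp -104,2)
JGT L2: not taken
After step 7: R1 = -104.

-104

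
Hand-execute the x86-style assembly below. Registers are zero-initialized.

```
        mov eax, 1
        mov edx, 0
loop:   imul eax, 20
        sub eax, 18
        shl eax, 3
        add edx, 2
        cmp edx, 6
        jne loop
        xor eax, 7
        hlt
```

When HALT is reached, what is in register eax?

386423

eax=1
edx=0
eax=1*20=20
eax=20-18=2
eax=2<<3=16
edx=0+2=2
cmp edx, 6  (cmp 2,6)
jne loop: taken
eax=16*20=320
eax=320-18=302
eax=302<<3=2416
edx=2+2=4
cmp edx, 6  (cmp 4,6)
jne loop: taken
eax=2416*20=48320
eax=48320-18=48302
eax=48302<<3=386416
edx=4+2=6
cmp edx, 6  (cmp 6,6)
jne loop: not taken
eax=386416^7=386423
halt.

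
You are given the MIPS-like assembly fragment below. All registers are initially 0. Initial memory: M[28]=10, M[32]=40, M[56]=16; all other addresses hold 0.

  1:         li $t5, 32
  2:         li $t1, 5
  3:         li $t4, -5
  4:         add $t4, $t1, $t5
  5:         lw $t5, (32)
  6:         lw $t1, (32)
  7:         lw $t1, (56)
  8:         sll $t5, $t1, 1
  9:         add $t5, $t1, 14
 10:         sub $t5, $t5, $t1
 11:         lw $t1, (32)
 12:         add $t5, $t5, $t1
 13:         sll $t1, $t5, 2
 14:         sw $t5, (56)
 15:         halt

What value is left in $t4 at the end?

37

$t5=32
$t1=5
$t4=-5
$t4=5+32=37
$t5=M[32]=40
$t1=M[32]=40
$t1=M[56]=16
$t5=16<<1=32
$t5=16+14=30
$t5=30-16=14
$t1=M[32]=40
$t5=14+40=54
$t1=54<<2=216
sw $t5, (56) → M[56]=54
halt.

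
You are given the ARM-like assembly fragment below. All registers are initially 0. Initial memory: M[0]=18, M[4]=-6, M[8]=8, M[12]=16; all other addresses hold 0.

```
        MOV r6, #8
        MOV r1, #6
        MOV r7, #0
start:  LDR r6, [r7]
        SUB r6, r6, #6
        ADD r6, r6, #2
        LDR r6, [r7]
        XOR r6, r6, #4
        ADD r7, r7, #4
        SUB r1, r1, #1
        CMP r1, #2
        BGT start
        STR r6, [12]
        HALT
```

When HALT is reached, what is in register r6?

r6=8
r1=6
r7=0
r6=M[0]=18
r6=18-6=12
r6=12+2=14
r6=M[0]=18
r6=18^4=22
r7=0+4=4
r1=6-1=5
CMP r1, #2  (cmp 5,2)
BGT start: taken
r6=M[4]=-6
r6=(-6)-6=-12
r6=(-12)+2=-10
r6=M[4]=-6
r6=(-6)^4=-2
r7=4+4=8
r1=5-1=4
CMP r1, #2  (cmp 4,2)
BGT start: taken
r6=M[8]=8
r6=8-6=2
r6=2+2=4
r6=M[8]=8
r6=8^4=12
r7=8+4=12
r1=4-1=3
CMP r1, #2  (cmp 3,2)
BGT start: taken
r6=M[12]=16
r6=16-6=10
r6=10+2=12
r6=M[12]=16
r6=16^4=20
r7=12+4=16
r1=3-1=2
CMP r1, #2  (cmp 2,2)
BGT start: not taken
STR r6, [12] → M[12]=20
halt.

20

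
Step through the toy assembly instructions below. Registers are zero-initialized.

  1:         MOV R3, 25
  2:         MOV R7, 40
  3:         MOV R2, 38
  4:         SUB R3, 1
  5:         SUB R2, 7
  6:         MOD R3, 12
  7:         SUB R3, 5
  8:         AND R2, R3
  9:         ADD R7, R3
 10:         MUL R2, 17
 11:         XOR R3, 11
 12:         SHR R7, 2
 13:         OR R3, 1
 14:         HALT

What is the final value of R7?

8

MOV R3, 25 → R3=25
MOV R7, 40 → R7=40
MOV R2, 38 → R2=38
SUB R3, 1 → R3=25-1=24
SUB R2, 7 → R2=38-7=31
MOD R3, 12 → R3=24%12=0
SUB R3, 5 → R3=0-5=-5
AND R2, R3 → R2=31&(-5)=27
ADD R7, R3 → R7=40+(-5)=35
MUL R2, 17 → R2=27*17=459
XOR R3, 11 → R3=(-5)^11=-16
SHR R7, 2 → R7=35>>2=8
OR R3, 1 → R3=(-16)|1=-15
halt.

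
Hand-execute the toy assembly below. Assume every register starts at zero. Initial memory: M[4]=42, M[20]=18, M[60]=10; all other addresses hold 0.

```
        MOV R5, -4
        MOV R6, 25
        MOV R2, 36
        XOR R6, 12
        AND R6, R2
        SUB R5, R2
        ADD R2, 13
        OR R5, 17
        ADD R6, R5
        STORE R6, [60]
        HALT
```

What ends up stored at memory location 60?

R5=-4
R6=25
R2=36
R6=25^12=21
R6=21&36=4
R5=(-4)-36=-40
R2=36+13=49
R5=(-40)|17=-39
R6=4+(-39)=-35
STORE R6, [60] → M[60]=-35
halt.

-35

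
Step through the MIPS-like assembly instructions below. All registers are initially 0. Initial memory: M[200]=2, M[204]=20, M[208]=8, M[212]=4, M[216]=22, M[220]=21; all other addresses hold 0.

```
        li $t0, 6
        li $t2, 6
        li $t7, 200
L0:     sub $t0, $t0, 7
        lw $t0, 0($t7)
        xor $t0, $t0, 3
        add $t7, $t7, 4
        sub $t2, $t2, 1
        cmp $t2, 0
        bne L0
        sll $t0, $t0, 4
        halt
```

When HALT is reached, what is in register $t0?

after li $t0, 6: $t0=6
after li $t2, 6: $t2=6
after li $t7, 200: $t7=200
after sub $t0, $t0, 7: $t0=6-7=-1
after lw $t0, 0($t7): $t0=M[200]=2
after xor $t0, $t0, 3: $t0=2^3=1
after add $t7, $t7, 4: $t7=200+4=204
after sub $t2, $t2, 1: $t2=6-1=5
cmp $t2, 0  (cmp 5,0)
bne L0: taken
after sub $t0, $t0, 7: $t0=1-7=-6
after lw $t0, 0($t7): $t0=M[204]=20
after xor $t0, $t0, 3: $t0=20^3=23
after add $t7, $t7, 4: $t7=204+4=208
after sub $t2, $t2, 1: $t2=5-1=4
cmp $t2, 0  (cmp 4,0)
bne L0: taken
after sub $t0, $t0, 7: $t0=23-7=16
after lw $t0, 0($t7): $t0=M[208]=8
after xor $t0, $t0, 3: $t0=8^3=11
after add $t7, $t7, 4: $t7=208+4=212
after sub $t2, $t2, 1: $t2=4-1=3
cmp $t2, 0  (cmp 3,0)
bne L0: taken
after sub $t0, $t0, 7: $t0=11-7=4
after lw $t0, 0($t7): $t0=M[212]=4
after xor $t0, $t0, 3: $t0=4^3=7
after add $t7, $t7, 4: $t7=212+4=216
after sub $t2, $t2, 1: $t2=3-1=2
cmp $t2, 0  (cmp 2,0)
bne L0: taken
after sub $t0, $t0, 7: $t0=7-7=0
after lw $t0, 0($t7): $t0=M[216]=22
after xor $t0, $t0, 3: $t0=22^3=21
after add $t7, $t7, 4: $t7=216+4=220
after sub $t2, $t2, 1: $t2=2-1=1
cmp $t2, 0  (cmp 1,0)
bne L0: taken
after sub $t0, $t0, 7: $t0=21-7=14
after lw $t0, 0($t7): $t0=M[220]=21
after xor $t0, $t0, 3: $t0=21^3=22
after add $t7, $t7, 4: $t7=220+4=224
after sub $t2, $t2, 1: $t2=1-1=0
cmp $t2, 0  (cmp 0,0)
bne L0: not taken
after sll $t0, $t0, 4: $t0=22<<4=352
halt.

352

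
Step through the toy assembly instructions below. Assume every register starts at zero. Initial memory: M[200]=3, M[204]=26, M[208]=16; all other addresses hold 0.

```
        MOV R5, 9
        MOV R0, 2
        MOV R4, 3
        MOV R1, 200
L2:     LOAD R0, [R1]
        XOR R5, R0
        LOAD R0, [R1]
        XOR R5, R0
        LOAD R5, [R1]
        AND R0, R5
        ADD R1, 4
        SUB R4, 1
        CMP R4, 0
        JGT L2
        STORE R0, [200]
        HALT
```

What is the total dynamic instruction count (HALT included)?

36

R5=9
R0=2
R4=3
R1=200
R0=M[200]=3
R5=9^3=10
R0=M[200]=3
R5=10^3=9
R5=M[200]=3
R0=3&3=3
R1=200+4=204
R4=3-1=2
CMP R4, 0  (cmp 2,0)
JGT L2: taken
R0=M[204]=26
R5=3^26=25
R0=M[204]=26
R5=25^26=3
R5=M[204]=26
R0=26&26=26
R1=204+4=208
R4=2-1=1
CMP R4, 0  (cmp 1,0)
JGT L2: taken
R0=M[208]=16
R5=26^16=10
R0=M[208]=16
R5=10^16=26
R5=M[208]=16
R0=16&16=16
R1=208+4=212
R4=1-1=0
CMP R4, 0  (cmp 0,0)
JGT L2: not taken
STORE R0, [200] → M[200]=16
halt.
Total executed instructions: 36.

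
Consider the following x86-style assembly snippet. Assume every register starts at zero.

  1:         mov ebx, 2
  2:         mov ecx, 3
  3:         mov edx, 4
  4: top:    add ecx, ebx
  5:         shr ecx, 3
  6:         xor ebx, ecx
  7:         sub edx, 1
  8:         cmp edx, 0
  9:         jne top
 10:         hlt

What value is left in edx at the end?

0

mov ebx, 2 → ebx=2
mov ecx, 3 → ecx=3
mov edx, 4 → edx=4
add ecx, ebx → ecx=3+2=5
shr ecx, 3 → ecx=5>>3=0
xor ebx, ecx → ebx=2^0=2
sub edx, 1 → edx=4-1=3
cmp edx, 0  (cmp 3,0)
jne top: taken
add ecx, ebx → ecx=0+2=2
shr ecx, 3 → ecx=2>>3=0
xor ebx, ecx → ebx=2^0=2
sub edx, 1 → edx=3-1=2
cmp edx, 0  (cmp 2,0)
jne top: taken
add ecx, ebx → ecx=0+2=2
shr ecx, 3 → ecx=2>>3=0
xor ebx, ecx → ebx=2^0=2
sub edx, 1 → edx=2-1=1
cmp edx, 0  (cmp 1,0)
jne top: taken
add ecx, ebx → ecx=0+2=2
shr ecx, 3 → ecx=2>>3=0
xor ebx, ecx → ebx=2^0=2
sub edx, 1 → edx=1-1=0
cmp edx, 0  (cmp 0,0)
jne top: not taken
halt.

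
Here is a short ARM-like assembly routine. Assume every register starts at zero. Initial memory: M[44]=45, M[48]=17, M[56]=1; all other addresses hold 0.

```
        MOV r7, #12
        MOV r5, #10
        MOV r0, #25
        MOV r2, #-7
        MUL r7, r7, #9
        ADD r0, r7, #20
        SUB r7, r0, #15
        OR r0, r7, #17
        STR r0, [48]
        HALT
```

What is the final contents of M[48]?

113

r7=12
r5=10
r0=25
r2=-7
r7=12*9=108
r0=108+20=128
r7=128-15=113
r0=113|17=113
STR r0, [48] → M[48]=113
halt.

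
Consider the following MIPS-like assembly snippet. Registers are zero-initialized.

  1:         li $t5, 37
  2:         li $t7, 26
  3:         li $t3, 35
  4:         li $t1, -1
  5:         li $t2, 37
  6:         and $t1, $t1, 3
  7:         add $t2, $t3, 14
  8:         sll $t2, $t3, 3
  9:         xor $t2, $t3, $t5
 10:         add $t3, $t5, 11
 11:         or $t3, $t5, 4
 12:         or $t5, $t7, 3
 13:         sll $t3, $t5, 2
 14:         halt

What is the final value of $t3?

$t5=37
$t7=26
$t3=35
$t1=-1
$t2=37
$t1=(-1)&3=3
$t2=35+14=49
$t2=35<<3=280
$t2=35^37=6
$t3=37+11=48
$t3=37|4=37
$t5=26|3=27
$t3=27<<2=108
halt.

108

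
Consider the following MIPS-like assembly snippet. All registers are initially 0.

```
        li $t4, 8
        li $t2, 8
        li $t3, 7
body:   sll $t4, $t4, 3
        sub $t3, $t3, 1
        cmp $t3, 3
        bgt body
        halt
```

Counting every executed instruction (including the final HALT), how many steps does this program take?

20

li $t4, 8 → $t4=8
li $t2, 8 → $t2=8
li $t3, 7 → $t3=7
sll $t4, $t4, 3 → $t4=8<<3=64
sub $t3, $t3, 1 → $t3=7-1=6
cmp $t3, 3  (cmp 6,3)
bgt body: taken
sll $t4, $t4, 3 → $t4=64<<3=512
sub $t3, $t3, 1 → $t3=6-1=5
cmp $t3, 3  (cmp 5,3)
bgt body: taken
sll $t4, $t4, 3 → $t4=512<<3=4096
sub $t3, $t3, 1 → $t3=5-1=4
cmp $t3, 3  (cmp 4,3)
bgt body: taken
sll $t4, $t4, 3 → $t4=4096<<3=32768
sub $t3, $t3, 1 → $t3=4-1=3
cmp $t3, 3  (cmp 3,3)
bgt body: not taken
halt.
Total executed instructions: 20.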